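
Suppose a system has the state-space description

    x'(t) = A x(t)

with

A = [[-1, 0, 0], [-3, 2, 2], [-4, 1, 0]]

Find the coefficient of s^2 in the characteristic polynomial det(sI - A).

Expand det(sI - A) for the 3×3 matrix.
p(s) = s^3 - s^2 - 4s - 2.
(Check: constant term = det(-A) = (-1)^3 det A = -2; coefficient of s^2 = -tr A = -1.)
The coefficient of s^2 is -1.

-1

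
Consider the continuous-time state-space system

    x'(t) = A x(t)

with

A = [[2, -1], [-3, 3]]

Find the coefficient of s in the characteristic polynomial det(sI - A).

-5

For a 2×2 matrix, det(sI - A) = s^2 - (tr A)s + det A.
tr A = 5, det A = 3.
So p(s) = s^2 - 5s + 3.
The coefficient of s is -5.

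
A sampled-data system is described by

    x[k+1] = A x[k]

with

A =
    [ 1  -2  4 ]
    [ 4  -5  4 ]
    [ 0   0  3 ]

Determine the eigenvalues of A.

det(zI - A) = z^3 - (tr A)z^2 + (M11 + M22 + M33)z - det A, where Mii is the 2×2 principal minor of A obtained by deleting row i and column i.
tr A = 1 + (-5) + 3 = -1; M11 = (-5)·3 - 4·0 = -15 - 0 = -15; M22 = 1·3 - 4·0 = 3 - 0 = 3; M33 = 1·(-5) - (-2)·4 = -5 - (-8) = 3; sum of minors = -9.
det A = 1·((-5)·3 - 4·0) - (-2)·(4·3 - 4·0) + 4·(4·0 - (-5)·0) = 1·(-15) - (-2)·12 + 4·0 = 9.
So p(z) = det(zI - A) = z^3 + z^2 - 9z - 9.
Rational-root test: any integer root divides -9. Testing small divisors, z = -1 works: p(-1) = -1 + 1 + 9 + (-9) = 0, so (z + 1) is a factor.
Dividing, p(z) = (z + 1)(z^2 - 9).
Factor z^2 - 9: two numbers with sum 0 and product -9 are 3 and -3, so z^2 - 9 = (z - 3)(z + 3).
Hence p(z) = (z - 3) (z + 1) (z + 3), with roots -3, -1, 3.

-3, -1, 3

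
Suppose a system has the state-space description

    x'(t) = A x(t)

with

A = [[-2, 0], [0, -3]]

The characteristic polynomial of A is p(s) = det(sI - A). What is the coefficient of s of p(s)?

5

For a 2×2 matrix, det(sI - A) = s^2 - (tr A)s + det A.
tr A = -5, det A = 6.
So p(s) = s^2 + 5s + 6.
The coefficient of s is 5.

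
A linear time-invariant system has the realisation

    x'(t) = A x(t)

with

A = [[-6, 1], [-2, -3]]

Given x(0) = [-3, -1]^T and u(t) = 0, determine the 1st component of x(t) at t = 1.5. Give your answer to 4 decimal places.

det(sI - A) = s^2 - (tr A)s + det A, with tr A = (-6) + (-3) = -9 and det A = (-6)·(-3) - 1·(-2) = 18 - (-2) = 20.
So p(s) = det(sI - A) = s^2 + 9s + 20.
Factor s^2 + 9s + 20: two numbers with sum -9 and product 20 are -4 and -5, so s^2 + 9s + 20 = (s + 4)(s + 5).
Hence p(s) = (s + 4) (s + 5), with roots -5, -4.
The eigenvalues -5, -4 are distinct and real, so A is diagonalisable and x(t) = e^{At} x(0) = V diag(e^{λ_i t}) V^{-1} x(0), where the columns of V are the eigenvectors.
λ = -5: A - (-5)I = [[-1, 1], [-2, 2]]. Row 1 gives (-1)·v1 + 1·v2 = 0, so take v_1 = [1, 1]^T.
λ = -4: A - (-4)I = [[-2, 1], [-2, 1]]. Row 1 gives (-2)·v1 + 1·v2 = 0, so take v_2 = [1, 2]^T.
V = [v_1 v_2] = [[1, 1], [1, 2]] has det V = 1, so V^{-1} = adj(V)/det V = [[2, -1], [-1, 1]].
Modal coordinates z(0) = V^{-1} x(0): 2·(-3) + (-1)·(-1) = -5; (-1)·(-3) + 1·(-1) = 2; so z(0) = [-5, 2]^T.
x_1(t) = Σ_i (v_i)_1 · z_i(0) · e^{λ_i t} (row 1 of V times the modal terms).
x_1(1.5) = 1·(-5)·e^{-5·1.5} + 1·2·e^{-4·1.5} = (-5)·0.000553 + 2·0.002479 = 0.0022.

0.0022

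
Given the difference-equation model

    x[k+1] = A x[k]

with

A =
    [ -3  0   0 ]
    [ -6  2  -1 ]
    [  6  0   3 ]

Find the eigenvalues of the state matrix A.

-3, 2, 3

det(zI - A) = z^3 - (tr A)z^2 + (M11 + M22 + M33)z - det A, where Mii is the 2×2 principal minor of A obtained by deleting row i and column i.
tr A = (-3) + 2 + 3 = 2; M11 = 2·3 - (-1)·0 = 6 - 0 = 6; M22 = (-3)·3 - 0·6 = -9 - 0 = -9; M33 = (-3)·2 - 0·(-6) = -6 - 0 = -6; sum of minors = -9.
det A = (-3)·(2·3 - (-1)·0) - 0·((-6)·3 - (-1)·6) + 0·((-6)·0 - 2·6) = (-3)·6 - 0·(-12) + 0·(-12) = -18.
So p(z) = det(zI - A) = z^3 - 2z^2 - 9z + 18.
Rational-root test: any integer root divides 18. Testing small divisors, z = 2 works: p(2) = 8 + (-8) + (-18) + 18 = 0, so (z - 2) is a factor.
Dividing, p(z) = (z - 2)(z^2 - 9).
Factor z^2 - 9: two numbers with sum 0 and product -9 are 3 and -3, so z^2 - 9 = (z - 3)(z + 3).
Hence p(z) = (z - 3) (z - 2) (z + 3), with roots -3, 2, 3.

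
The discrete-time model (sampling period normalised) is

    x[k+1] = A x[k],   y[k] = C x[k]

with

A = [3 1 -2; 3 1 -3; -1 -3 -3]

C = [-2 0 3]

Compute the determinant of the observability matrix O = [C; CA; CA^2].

CA = [[-9, -11, -5]]
CA^2 = [[-55, -5, 66]]
Observability matrix O = [C; CA; CA^2] = [[-2, 0, 3], [-9, -11, -5], [-55, -5, 66]]
Expanding along the first row, det(O) = (-2)·((-11)·66 - (-5)·(-5)) - 0·((-9)·66 - (-5)·(-55)) + 3·((-9)·(-5) - (-11)·(-55)) = (-2)·(-751) - 0·(-869) + 3·(-560) = -178
Since det(O) ≠ 0, rank(O) = 3 and the system is completely observable.

-178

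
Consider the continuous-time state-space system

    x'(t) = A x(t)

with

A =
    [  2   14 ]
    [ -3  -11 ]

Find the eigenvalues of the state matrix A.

-5, -4

det(sI - A) = s^2 - (tr A)s + det A, with tr A = 2 + (-11) = -9 and det A = 2·(-11) - 14·(-3) = -22 - (-42) = 20.
So p(s) = det(sI - A) = s^2 + 9s + 20.
Factor s^2 + 9s + 20: two numbers with sum -9 and product 20 are -4 and -5, so s^2 + 9s + 20 = (s + 4)(s + 5).
Hence p(s) = (s + 4) (s + 5), with roots -5, -4.
All eigenvalues have negative real part, so the system is asymptotically stable.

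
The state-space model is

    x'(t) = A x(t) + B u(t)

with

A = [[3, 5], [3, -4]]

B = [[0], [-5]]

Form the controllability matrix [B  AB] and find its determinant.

-125

AB = [[-25], [20]]
Controllability matrix C = [B  AB] = [[0, -25], [-5, 20]]
det(C) = 0·20 - (-25)·(-5) = 0 - 125 = -125
Since det(C) ≠ 0, rank(C) = 2 and the system is completely controllable.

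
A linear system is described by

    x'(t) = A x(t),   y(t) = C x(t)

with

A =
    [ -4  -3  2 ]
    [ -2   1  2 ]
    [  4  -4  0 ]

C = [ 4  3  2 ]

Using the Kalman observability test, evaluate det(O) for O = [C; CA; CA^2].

15312

CA = [[-14, -17, 14]]
CA^2 = [[146, -31, -62]]
Observability matrix O = [C; CA; CA^2] = [[4, 3, 2], [-14, -17, 14], [146, -31, -62]]
Expanding along the first row, det(O) = 4·((-17)·(-62) - 14·(-31)) - 3·((-14)·(-62) - 14·146) + 2·((-14)·(-31) - (-17)·146) = 4·1488 - 3·(-1176) + 2·2916 = 15312
Since det(O) ≠ 0, rank(O) = 3 and the system is completely observable.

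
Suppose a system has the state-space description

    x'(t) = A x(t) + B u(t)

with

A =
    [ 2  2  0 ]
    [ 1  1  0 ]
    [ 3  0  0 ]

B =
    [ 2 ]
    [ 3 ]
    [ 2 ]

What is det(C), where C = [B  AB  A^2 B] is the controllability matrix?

AB = [[10], [5], [6]]
A^2B = [[30], [15], [30]]
Controllability matrix C = [B  AB  A^2B] = [[2, 10, 30], [3, 5, 15], [2, 6, 30]]
Expanding along the first row, det(C) = 2·(5·30 - 15·6) - 10·(3·30 - 15·2) + 30·(3·6 - 5·2) = 2·60 - 10·60 + 30·8 = -240
Since det(C) ≠ 0, rank(C) = 3 and the system is completely controllable.

-240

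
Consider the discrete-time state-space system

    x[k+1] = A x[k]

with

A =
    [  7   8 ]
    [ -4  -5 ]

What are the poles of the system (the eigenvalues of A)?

det(zI - A) = z^2 - (tr A)z + det A, with tr A = 7 + (-5) = 2 and det A = 7·(-5) - 8·(-4) = -35 - (-32) = -3.
So p(z) = det(zI - A) = z^2 - 2z - 3.
Factor z^2 - 2z - 3: two numbers with sum 2 and product -3 are 3 and -1, so z^2 - 2z - 3 = (z - 3)(z + 1).
Hence p(z) = (z - 3) (z + 1), with roots -1, 3.

-1, 3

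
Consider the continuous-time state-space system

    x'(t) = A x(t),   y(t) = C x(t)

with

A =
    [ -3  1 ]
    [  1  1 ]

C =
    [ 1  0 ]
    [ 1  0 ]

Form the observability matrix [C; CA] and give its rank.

CA = [[-3, 1], [-3, 1]]
Observability matrix O = [C; CA] = [[1, 0], [1, 0], [-3, 1], [-3, 1]]
Take the 2×2 submatrix of O formed by rows 1, 3: [[1, 0], [-3, 1]]. Its determinant is 1·1 - 0·(-3) = 1 - 0 = 1 ≠ 0.
So rank(O) ≥ 2; since O has 2 columns, rank(O) = 2.
rank(O) = 2 = n, so the pair (A, C) is completely observable.

2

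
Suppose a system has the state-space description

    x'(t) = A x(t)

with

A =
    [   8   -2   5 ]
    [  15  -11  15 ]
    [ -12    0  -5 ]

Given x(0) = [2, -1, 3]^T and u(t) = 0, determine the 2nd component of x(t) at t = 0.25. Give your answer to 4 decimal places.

det(sI - A) = s^3 - (tr A)s^2 + (M11 + M22 + M33)s - det A, where Mii is the 2×2 principal minor of A obtained by deleting row i and column i.
tr A = 8 + (-11) + (-5) = -8; M11 = (-11)·(-5) - 15·0 = 55 - 0 = 55; M22 = 8·(-5) - 5·(-12) = -40 - (-60) = 20; M33 = 8·(-11) - (-2)·15 = -88 - (-30) = -58; sum of minors = 17.
det A = 8·((-11)·(-5) - 15·0) - (-2)·(15·(-5) - 15·(-12)) + 5·(15·0 - (-11)·(-12)) = 8·55 - (-2)·105 + 5·(-132) = -10.
So p(s) = det(sI - A) = s^3 + 8s^2 + 17s + 10.
Rational-root test: any integer root divides 10. Testing small divisors, s = -1 works: p(-1) = -1 + 8 + (-17) + 10 = 0, so (s + 1) is a factor.
Dividing, p(s) = (s + 1)(s^2 + 7s + 10).
Factor s^2 + 7s + 10: two numbers with sum -7 and product 10 are -2 and -5, so s^2 + 7s + 10 = (s + 2)(s + 5).
Hence p(s) = (s + 1) (s + 2) (s + 5), with roots -5, -2, -1.
The eigenvalues -5, -2, -1 are distinct and real, so A is diagonalisable and x(t) = e^{At} x(0) = V diag(e^{λ_i t}) V^{-1} x(0), where the columns of V are the eigenvectors.
λ = -5: A - (-5)I = [[13, -2, 5], [15, -6, 15], [-12, 0, 0]]. v must be orthogonal to every row; (row 1) × (row 2) = [0, -120, -48], so take v_1 = [0, 5, 2]^T.
λ = -2: A - (-2)I = [[10, -2, 5], [15, -9, 15], [-12, 0, -3]]. v must be orthogonal to every row; (row 1) × (row 2) = [15, -75, -60], so take v_2 = [1, -5, -4]^T.
λ = -1: A - (-1)I = [[9, -2, 5], [15, -10, 15], [-12, 0, -4]]. v must be orthogonal to every row; (row 1) × (row 2) = [20, -60, -60], so take v_3 = [-1, 3, 3]^T.
V = [v_1 v_2 v_3] = [[0, 1, -1], [5, -5, 3], [2, -4, 3]] has det V = 1, so V^{-1} = adj(V)/det V = [[-3, 1, -2], [-9, 2, -5], [-10, 2, -5]].
Modal coordinates z(0) = V^{-1} x(0): (-3)·2 + 1·(-1) + (-2)·3 = -13; (-9)·2 + 2·(-1) + (-5)·3 = -35; (-10)·2 + 2·(-1) + (-5)·3 = -37; so z(0) = [-13, -35, -37]^T.
x_2(t) = Σ_i (v_i)_2 · z_i(0) · e^{λ_i t} (row 2 of V times the modal terms).
x_2(0.25) = 5·(-13)·e^{-5·0.25} + (-5)·(-35)·e^{-2·0.25} + 3·(-37)·e^{-1·0.25} = (-65)·0.286505 + 175·0.606531 + (-111)·0.778801 = 1.0732.

1.0732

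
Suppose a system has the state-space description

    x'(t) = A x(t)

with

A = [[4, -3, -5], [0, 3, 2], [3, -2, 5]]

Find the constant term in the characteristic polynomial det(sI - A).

-103

Expand det(sI - A) for the 3×3 matrix.
p(s) = s^3 - 12s^2 + 66s - 103.
(Check: constant term = det(-A) = (-1)^3 det A = -103; coefficient of s^2 = -tr A = -12.)
The constant term is -103.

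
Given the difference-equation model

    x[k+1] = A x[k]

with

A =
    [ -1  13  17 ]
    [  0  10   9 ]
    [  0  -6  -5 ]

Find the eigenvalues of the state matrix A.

-1, 1, 4

det(zI - A) = z^3 - (tr A)z^2 + (M11 + M22 + M33)z - det A, where Mii is the 2×2 principal minor of A obtained by deleting row i and column i.
tr A = (-1) + 10 + (-5) = 4; M11 = 10·(-5) - 9·(-6) = -50 - (-54) = 4; M22 = (-1)·(-5) - 17·0 = 5 - 0 = 5; M33 = (-1)·10 - 13·0 = -10 - 0 = -10; sum of minors = -1.
det A = (-1)·(10·(-5) - 9·(-6)) - 13·(0·(-5) - 9·0) + 17·(0·(-6) - 10·0) = (-1)·4 - 13·0 + 17·0 = -4.
So p(z) = det(zI - A) = z^3 - 4z^2 - z + 4.
Rational-root test: any integer root divides 4. Testing small divisors, z = -1 works: p(-1) = -1 + (-4) + 1 + 4 = 0, so (z + 1) is a factor.
Dividing, p(z) = (z + 1)(z^2 - 5z + 4).
Factor z^2 - 5z + 4: two numbers with sum 5 and product 4 are 4 and 1, so z^2 - 5z + 4 = (z - 4)(z - 1).
Hence p(z) = (z - 4) (z - 1) (z + 1), with roots -1, 1, 4.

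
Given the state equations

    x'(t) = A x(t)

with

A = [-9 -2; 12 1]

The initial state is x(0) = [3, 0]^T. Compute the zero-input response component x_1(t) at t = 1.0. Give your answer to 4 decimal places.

det(sI - A) = s^2 - (tr A)s + det A, with tr A = (-9) + 1 = -8 and det A = (-9)·1 - (-2)·12 = -9 - (-24) = 15.
So p(s) = det(sI - A) = s^2 + 8s + 15.
Factor s^2 + 8s + 15: two numbers with sum -8 and product 15 are -3 and -5, so s^2 + 8s + 15 = (s + 3)(s + 5).
Hence p(s) = (s + 3) (s + 5), with roots -5, -3.
The eigenvalues -5, -3 are distinct and real, so A is diagonalisable and x(t) = e^{At} x(0) = V diag(e^{λ_i t}) V^{-1} x(0), where the columns of V are the eigenvectors.
λ = -5: A - (-5)I = [[-4, -2], [12, 6]]. Row 1 gives (-4)·v1 + (-2)·v2 = 0, so take v_1 = [1, -2]^T.
λ = -3: A - (-3)I = [[-6, -2], [12, 4]]. Row 1 gives (-6)·v1 + (-2)·v2 = 0, so take v_2 = [-1, 3]^T.
V = [v_1 v_2] = [[1, -1], [-2, 3]] has det V = 1, so V^{-1} = adj(V)/det V = [[3, 1], [2, 1]].
Modal coordinates z(0) = V^{-1} x(0): 3·3 + 1·0 = 9; 2·3 + 1·0 = 6; so z(0) = [9, 6]^T.
x_1(t) = Σ_i (v_i)_1 · z_i(0) · e^{λ_i t} (row 1 of V times the modal terms).
x_1(1.0) = 1·9·e^{-5·1.0} + (-1)·6·e^{-3·1.0} = 9·0.006738 + (-6)·0.049787 = -0.2381.

-0.2381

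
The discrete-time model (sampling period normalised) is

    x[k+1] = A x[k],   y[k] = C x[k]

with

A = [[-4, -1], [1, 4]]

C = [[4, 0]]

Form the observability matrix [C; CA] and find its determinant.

CA = [[-16, -4]]
Observability matrix O = [C; CA] = [[4, 0], [-16, -4]]
det(O) = 4·(-4) - 0·(-16) = -16 - 0 = -16
Since det(O) ≠ 0, rank(O) = 2 and the system is completely observable.

-16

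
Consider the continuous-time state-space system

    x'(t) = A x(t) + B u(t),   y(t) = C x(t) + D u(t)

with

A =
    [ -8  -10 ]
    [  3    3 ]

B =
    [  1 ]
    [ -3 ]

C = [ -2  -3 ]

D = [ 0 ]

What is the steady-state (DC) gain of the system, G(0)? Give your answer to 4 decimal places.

1.5000

G(0) = C(-A)^{-1}B + D = -C A^{-1} B + D.
det A = 6, so A^{-1} = (1/6)·adj(A) = [[1/2, 5/3], [-1/2, -4/3]]
A^{-1} B = [-9/2, 7/2]^T
C A^{-1} B = -3/2
G(0) = D - C A^{-1} B = 0 - (-3/2) = 3/2 ≈ 1.5000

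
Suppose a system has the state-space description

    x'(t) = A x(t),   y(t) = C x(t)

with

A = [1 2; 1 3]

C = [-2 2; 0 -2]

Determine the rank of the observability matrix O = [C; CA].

CA = [[0, 2], [-2, -6]]
Observability matrix O = [C; CA] = [[-2, 2], [0, -2], [0, 2], [-2, -6]]
Take the 2×2 submatrix of O formed by rows 1, 2: [[-2, 2], [0, -2]]. Its determinant is (-2)·(-2) - 2·0 = 4 - 0 = 4 ≠ 0.
So rank(O) ≥ 2; since O has 2 columns, rank(O) = 2.
rank(O) = 2 = n, so the pair (A, C) is completely observable.

2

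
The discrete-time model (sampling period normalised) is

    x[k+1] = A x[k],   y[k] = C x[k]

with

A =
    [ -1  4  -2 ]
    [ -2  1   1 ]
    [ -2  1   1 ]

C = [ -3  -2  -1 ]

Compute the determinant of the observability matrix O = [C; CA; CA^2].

-2205

CA = [[9, -15, 3]]
CA^2 = [[15, 24, -30]]
Observability matrix O = [C; CA; CA^2] = [[-3, -2, -1], [9, -15, 3], [15, 24, -30]]
Expanding along the first row, det(O) = (-3)·((-15)·(-30) - 3·24) - (-2)·(9·(-30) - 3·15) + (-1)·(9·24 - (-15)·15) = (-3)·378 - (-2)·(-315) + (-1)·441 = -2205
Since det(O) ≠ 0, rank(O) = 3 and the system is completely observable.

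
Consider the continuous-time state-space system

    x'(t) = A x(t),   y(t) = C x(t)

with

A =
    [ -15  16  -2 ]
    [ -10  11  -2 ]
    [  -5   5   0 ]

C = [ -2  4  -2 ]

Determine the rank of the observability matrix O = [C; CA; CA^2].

CA = [[0, 2, -4]]
CA^2 = [[0, 2, -4]]
Observability matrix O = [C; CA; CA^2] = [[-2, 4, -2], [0, 2, -4], [0, 2, -4]]
The columns c1, c2, c3 of O are linearly dependent: 3·c1 + 2·c2 + c3 = 0 (check each entry), so rank(O) ≤ 2.
The 2×2 minor from rows 1, 2, columns 1, 2 is (-2)·2 - 4·0 = -4 - 0 = -4 ≠ 0, so rank(O) = 2.
rank(O) = 2 < n = 3, so the pair (A, C) is not completely observable.

2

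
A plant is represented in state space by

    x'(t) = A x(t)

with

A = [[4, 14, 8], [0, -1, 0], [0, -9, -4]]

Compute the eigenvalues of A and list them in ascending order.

-4, -1, 4

det(sI - A) = s^3 - (tr A)s^2 + (M11 + M22 + M33)s - det A, where Mii is the 2×2 principal minor of A obtained by deleting row i and column i.
tr A = 4 + (-1) + (-4) = -1; M11 = (-1)·(-4) - 0·(-9) = 4 - 0 = 4; M22 = 4·(-4) - 8·0 = -16 - 0 = -16; M33 = 4·(-1) - 14·0 = -4 - 0 = -4; sum of minors = -16.
det A = 4·((-1)·(-4) - 0·(-9)) - 14·(0·(-4) - 0·0) + 8·(0·(-9) - (-1)·0) = 4·4 - 14·0 + 8·0 = 16.
So p(s) = det(sI - A) = s^3 + s^2 - 16s - 16.
Rational-root test: any integer root divides -16. Testing small divisors, s = -1 works: p(-1) = -1 + 1 + 16 + (-16) = 0, so (s + 1) is a factor.
Dividing, p(s) = (s + 1)(s^2 - 16).
Factor s^2 - 16: two numbers with sum 0 and product -16 are 4 and -4, so s^2 - 16 = (s - 4)(s + 4).
Hence p(s) = (s - 4) (s + 1) (s + 4), with roots -4, -1, 4.
At least one eigenvalue has non-negative real part, so the system is not asymptotically stable.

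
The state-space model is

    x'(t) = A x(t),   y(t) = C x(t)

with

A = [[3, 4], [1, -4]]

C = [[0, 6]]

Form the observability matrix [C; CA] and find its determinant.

CA = [[6, -24]]
Observability matrix O = [C; CA] = [[0, 6], [6, -24]]
det(O) = 0·(-24) - 6·6 = 0 - 36 = -36
Since det(O) ≠ 0, rank(O) = 2 and the system is completely observable.

-36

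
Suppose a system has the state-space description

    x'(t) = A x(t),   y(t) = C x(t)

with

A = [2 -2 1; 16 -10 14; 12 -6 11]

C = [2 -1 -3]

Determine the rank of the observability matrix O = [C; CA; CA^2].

CA = [[-48, 24, -45]]
CA^2 = [[-252, 126, -207]]
Observability matrix O = [C; CA; CA^2] = [[2, -1, -3], [-48, 24, -45], [-252, 126, -207]]
The columns c1, c2, c3 of O are linearly dependent: c1 + 2·c2 = 0 (check each entry), so rank(O) ≤ 2.
The 2×2 minor from rows 1, 2, columns 1, 3 is 2·(-45) - (-3)·(-48) = -90 - 144 = -234 ≠ 0, so rank(O) = 2.
rank(O) = 2 < n = 3, so the pair (A, C) is not completely observable.

2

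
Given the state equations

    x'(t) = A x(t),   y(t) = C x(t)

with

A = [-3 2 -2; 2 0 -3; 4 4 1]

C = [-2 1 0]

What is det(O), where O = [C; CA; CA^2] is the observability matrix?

CA = [[8, -4, 1]]
CA^2 = [[-28, 20, -3]]
Observability matrix O = [C; CA; CA^2] = [[-2, 1, 0], [8, -4, 1], [-28, 20, -3]]
Expanding along the first row, det(O) = (-2)·((-4)·(-3) - 1·20) - 1·(8·(-3) - 1·(-28)) + 0·(8·20 - (-4)·(-28)) = (-2)·(-8) - 1·4 + 0·48 = 12
Since det(O) ≠ 0, rank(O) = 3 and the system is completely observable.

12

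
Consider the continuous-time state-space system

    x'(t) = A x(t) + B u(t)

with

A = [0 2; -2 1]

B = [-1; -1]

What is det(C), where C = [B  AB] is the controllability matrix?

-3

AB = [[-2], [1]]
Controllability matrix C = [B  AB] = [[-1, -2], [-1, 1]]
det(C) = (-1)·1 - (-2)·(-1) = -1 - 2 = -3
Since det(C) ≠ 0, rank(C) = 2 and the system is completely controllable.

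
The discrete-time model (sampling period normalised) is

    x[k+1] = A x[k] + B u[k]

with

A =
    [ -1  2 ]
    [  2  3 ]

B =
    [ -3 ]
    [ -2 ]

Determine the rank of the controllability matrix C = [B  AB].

AB = [[-1], [-12]]
Controllability matrix C = [B  AB] = [[-3, -1], [-2, -12]]
det(C) = (-3)·(-12) - (-1)·(-2) = 36 - 2 = 34 ≠ 0, so rank(C) = 2.
rank(C) = 2 = n, so the pair (A, B) is completely controllable.

2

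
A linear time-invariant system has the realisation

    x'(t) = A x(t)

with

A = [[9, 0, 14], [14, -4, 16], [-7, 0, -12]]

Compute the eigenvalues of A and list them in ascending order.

det(sI - A) = s^3 - (tr A)s^2 + (M11 + M22 + M33)s - det A, where Mii is the 2×2 principal minor of A obtained by deleting row i and column i.
tr A = 9 + (-4) + (-12) = -7; M11 = (-4)·(-12) - 16·0 = 48 - 0 = 48; M22 = 9·(-12) - 14·(-7) = -108 - (-98) = -10; M33 = 9·(-4) - 0·14 = -36 - 0 = -36; sum of minors = 2.
det A = 9·((-4)·(-12) - 16·0) - 0·(14·(-12) - 16·(-7)) + 14·(14·0 - (-4)·(-7)) = 9·48 - 0·(-56) + 14·(-28) = 40.
So p(s) = det(sI - A) = s^3 + 7s^2 + 2s - 40.
Rational-root test: any integer root divides -40. Testing small divisors, s = 2 works: p(2) = 8 + 28 + 4 + (-40) = 0, so (s - 2) is a factor.
Dividing, p(s) = (s - 2)(s^2 + 9s + 20).
Factor s^2 + 9s + 20: two numbers with sum -9 and product 20 are -4 and -5, so s^2 + 9s + 20 = (s + 4)(s + 5).
Hence p(s) = (s - 2) (s + 4) (s + 5), with roots -5, -4, 2.
At least one eigenvalue has non-negative real part, so the system is not asymptotically stable.

-5, -4, 2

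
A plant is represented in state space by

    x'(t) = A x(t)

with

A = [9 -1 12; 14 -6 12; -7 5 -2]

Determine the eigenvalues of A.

-5, 2, 4

det(sI - A) = s^3 - (tr A)s^2 + (M11 + M22 + M33)s - det A, where Mii is the 2×2 principal minor of A obtained by deleting row i and column i.
tr A = 9 + (-6) + (-2) = 1; M11 = (-6)·(-2) - 12·5 = 12 - 60 = -48; M22 = 9·(-2) - 12·(-7) = -18 - (-84) = 66; M33 = 9·(-6) - (-1)·14 = -54 - (-14) = -40; sum of minors = -22.
det A = 9·((-6)·(-2) - 12·5) - (-1)·(14·(-2) - 12·(-7)) + 12·(14·5 - (-6)·(-7)) = 9·(-48) - (-1)·56 + 12·28 = -40.
So p(s) = det(sI - A) = s^3 - s^2 - 22s + 40.
Rational-root test: any integer root divides 40. Testing small divisors, s = 2 works: p(2) = 8 + (-4) + (-44) + 40 = 0, so (s - 2) is a factor.
Dividing, p(s) = (s - 2)(s^2 + s - 20).
Factor s^2 + s - 20: two numbers with sum -1 and product -20 are 4 and -5, so s^2 + s - 20 = (s - 4)(s + 5).
Hence p(s) = (s - 4) (s - 2) (s + 5), with roots -5, 2, 4.
At least one eigenvalue has non-negative real part, so the system is not asymptotically stable.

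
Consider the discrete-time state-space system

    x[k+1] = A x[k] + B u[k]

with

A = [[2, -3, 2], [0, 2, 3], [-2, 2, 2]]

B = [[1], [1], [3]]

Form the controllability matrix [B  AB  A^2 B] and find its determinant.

AB = [[5], [11], [6]]
A^2B = [[-11], [40], [24]]
Controllability matrix C = [B  AB  A^2B] = [[1, 5, -11], [1, 11, 40], [3, 6, 24]]
Expanding along the first row, det(C) = 1·(11·24 - 40·6) - 5·(1·24 - 40·3) + (-11)·(1·6 - 11·3) = 1·24 - 5·(-96) + (-11)·(-27) = 801
Since det(C) ≠ 0, rank(C) = 3 and the system is completely controllable.

801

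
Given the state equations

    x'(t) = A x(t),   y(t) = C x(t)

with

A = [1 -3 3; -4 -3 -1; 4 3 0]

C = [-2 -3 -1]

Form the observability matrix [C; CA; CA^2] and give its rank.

CA = [[6, 12, -3]]
CA^2 = [[-54, -63, 6]]
Observability matrix O = [C; CA; CA^2] = [[-2, -3, -1], [6, 12, -3], [-54, -63, 6]]
det(O) = (-2)·(12·6 - (-3)·(-63)) - (-3)·(6·6 - (-3)·(-54)) + (-1)·(6·(-63) - 12·(-54)) = (-2)·(-117) - (-3)·(-126) + (-1)·270 = -414 ≠ 0, so rank(O) = 3.
rank(O) = 3 = n, so the pair (A, C) is completely observable.

3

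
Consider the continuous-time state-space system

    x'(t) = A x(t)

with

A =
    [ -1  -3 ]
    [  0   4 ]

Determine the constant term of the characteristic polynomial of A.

-4

For a 2×2 matrix, det(sI - A) = s^2 - (tr A)s + det A.
tr A = 3, det A = -4.
So p(s) = s^2 - 3s - 4.
The constant term is -4.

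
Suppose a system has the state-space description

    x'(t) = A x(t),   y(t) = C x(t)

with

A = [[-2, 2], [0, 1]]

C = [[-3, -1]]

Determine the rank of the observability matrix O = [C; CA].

2

CA = [[6, -7]]
Observability matrix O = [C; CA] = [[-3, -1], [6, -7]]
det(O) = (-3)·(-7) - (-1)·6 = 21 - (-6) = 27 ≠ 0, so rank(O) = 2.
rank(O) = 2 = n, so the pair (A, C) is completely observable.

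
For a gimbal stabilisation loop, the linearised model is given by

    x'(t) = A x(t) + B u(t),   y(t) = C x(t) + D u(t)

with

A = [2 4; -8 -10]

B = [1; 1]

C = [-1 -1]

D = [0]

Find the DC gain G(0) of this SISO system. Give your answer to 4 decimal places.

-0.3333

G(0) = C(-A)^{-1}B + D = -C A^{-1} B + D.
det A = 12, so A^{-1} = (1/12)·adj(A) = [[-5/6, -1/3], [2/3, 1/6]]
A^{-1} B = [-7/6, 5/6]^T
C A^{-1} B = 1/3
G(0) = D - C A^{-1} B = 0 - (1/3) = -1/3 ≈ -0.3333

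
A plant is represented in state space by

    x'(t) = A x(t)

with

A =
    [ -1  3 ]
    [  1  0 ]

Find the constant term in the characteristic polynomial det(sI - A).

-3

For a 2×2 matrix, det(sI - A) = s^2 - (tr A)s + det A.
tr A = -1, det A = -3.
So p(s) = s^2 + s - 3.
The constant term is -3.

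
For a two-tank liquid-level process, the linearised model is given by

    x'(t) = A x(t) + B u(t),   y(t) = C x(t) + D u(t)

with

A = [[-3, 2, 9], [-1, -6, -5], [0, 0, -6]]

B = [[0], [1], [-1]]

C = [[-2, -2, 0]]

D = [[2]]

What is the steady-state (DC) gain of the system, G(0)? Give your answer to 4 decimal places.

G(0) = C(-A)^{-1}B + D = -C A^{-1} B + D.
det A = -120, so A^{-1} = (1/-120)·adj(A) = [[-3/10, -1/10, -11/30], [1/20, -3/20, 1/5], [0, 0, -1/6]]
A^{-1} B = [4/15, -7/20, 1/6]^T
C A^{-1} B = 1/6
G(0) = D - C A^{-1} B = 2 - (1/6) = 11/6 ≈ 1.8333

1.8333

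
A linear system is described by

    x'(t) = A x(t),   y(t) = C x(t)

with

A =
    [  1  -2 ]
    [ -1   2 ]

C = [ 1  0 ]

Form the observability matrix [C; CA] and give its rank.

2

CA = [[1, -2]]
Observability matrix O = [C; CA] = [[1, 0], [1, -2]]
det(O) = 1·(-2) - 0·1 = -2 - 0 = -2 ≠ 0, so rank(O) = 2.
rank(O) = 2 = n, so the pair (A, C) is completely observable.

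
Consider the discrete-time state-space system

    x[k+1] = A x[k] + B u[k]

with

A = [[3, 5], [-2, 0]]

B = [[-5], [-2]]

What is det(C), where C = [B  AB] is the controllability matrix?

-100

AB = [[-25], [10]]
Controllability matrix C = [B  AB] = [[-5, -25], [-2, 10]]
det(C) = (-5)·10 - (-25)·(-2) = -50 - 50 = -100
Since det(C) ≠ 0, rank(C) = 2 and the system is completely controllable.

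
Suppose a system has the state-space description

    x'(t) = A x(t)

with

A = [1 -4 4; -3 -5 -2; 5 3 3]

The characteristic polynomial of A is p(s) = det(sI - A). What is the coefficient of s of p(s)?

-43

Expand det(sI - A) for the 3×3 matrix.
p(s) = s^3 + s^2 - 43s - 59.
(Check: constant term = det(-A) = (-1)^3 det A = -59; coefficient of s^2 = -tr A = 1.)
The coefficient of s is -43.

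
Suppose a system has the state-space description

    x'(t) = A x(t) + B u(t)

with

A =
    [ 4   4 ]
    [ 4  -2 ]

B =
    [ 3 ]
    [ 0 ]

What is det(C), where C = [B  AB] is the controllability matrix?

36

AB = [[12], [12]]
Controllability matrix C = [B  AB] = [[3, 12], [0, 12]]
det(C) = 3·12 - 12·0 = 36 - 0 = 36
Since det(C) ≠ 0, rank(C) = 2 and the system is completely controllable.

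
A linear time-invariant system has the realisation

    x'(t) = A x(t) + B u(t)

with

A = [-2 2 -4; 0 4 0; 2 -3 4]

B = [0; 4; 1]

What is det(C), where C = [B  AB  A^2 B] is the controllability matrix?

AB = [[4], [16], [-8]]
A^2B = [[56], [64], [-72]]
Controllability matrix C = [B  AB  A^2B] = [[0, 4, 56], [4, 16, 64], [1, -8, -72]]
Expanding along the first row, det(C) = 0·(16·(-72) - 64·(-8)) - 4·(4·(-72) - 64·1) + 56·(4·(-8) - 16·1) = 0·(-640) - 4·(-352) + 56·(-48) = -1280
Since det(C) ≠ 0, rank(C) = 3 and the system is completely controllable.

-1280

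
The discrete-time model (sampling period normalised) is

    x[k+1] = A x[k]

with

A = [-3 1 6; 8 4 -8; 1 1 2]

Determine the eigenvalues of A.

-4, 3, 4

det(zI - A) = z^3 - (tr A)z^2 + (M11 + M22 + M33)z - det A, where Mii is the 2×2 principal minor of A obtained by deleting row i and column i.
tr A = (-3) + 4 + 2 = 3; M11 = 4·2 - (-8)·1 = 8 - (-8) = 16; M22 = (-3)·2 - 6·1 = -6 - 6 = -12; M33 = (-3)·4 - 1·8 = -12 - 8 = -20; sum of minors = -16.
det A = (-3)·(4·2 - (-8)·1) - 1·(8·2 - (-8)·1) + 6·(8·1 - 4·1) = (-3)·16 - 1·24 + 6·4 = -48.
So p(z) = det(zI - A) = z^3 - 3z^2 - 16z + 48.
Rational-root test: any integer root divides 48. Testing small divisors, z = 3 works: p(3) = 27 + (-27) + (-48) + 48 = 0, so (z - 3) is a factor.
Dividing, p(z) = (z - 3)(z^2 - 16).
Factor z^2 - 16: two numbers with sum 0 and product -16 are 4 and -4, so z^2 - 16 = (z - 4)(z + 4).
Hence p(z) = (z - 4) (z - 3) (z + 4), with roots -4, 3, 4.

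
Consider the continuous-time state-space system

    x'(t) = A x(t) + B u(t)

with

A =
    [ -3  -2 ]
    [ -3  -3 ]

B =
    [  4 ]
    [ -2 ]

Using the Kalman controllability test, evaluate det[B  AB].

-40

AB = [[-8], [-6]]
Controllability matrix C = [B  AB] = [[4, -8], [-2, -6]]
det(C) = 4·(-6) - (-8)·(-2) = -24 - 16 = -40
Since det(C) ≠ 0, rank(C) = 2 and the system is completely controllable.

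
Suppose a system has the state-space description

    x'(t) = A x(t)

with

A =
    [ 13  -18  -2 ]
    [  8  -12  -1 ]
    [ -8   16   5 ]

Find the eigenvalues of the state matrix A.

det(sI - A) = s^3 - (tr A)s^2 + (M11 + M22 + M33)s - det A, where Mii is the 2×2 principal minor of A obtained by deleting row i and column i.
tr A = 13 + (-12) + 5 = 6; M11 = (-12)·5 - (-1)·16 = -60 - (-16) = -44; M22 = 13·5 - (-2)·(-8) = 65 - 16 = 49; M33 = 13·(-12) - (-18)·8 = -156 - (-144) = -12; sum of minors = -7.
det A = 13·((-12)·5 - (-1)·16) - (-18)·(8·5 - (-1)·(-8)) + (-2)·(8·16 - (-12)·(-8)) = 13·(-44) - (-18)·32 + (-2)·32 = -60.
So p(s) = det(sI - A) = s^3 - 6s^2 - 7s + 60.
Rational-root test: any integer root divides 60. Testing small divisors, s = -3 works: p(-3) = -27 + (-54) + 21 + 60 = 0, so (s + 3) is a factor.
Dividing, p(s) = (s + 3)(s^2 - 9s + 20).
Factor s^2 - 9s + 20: two numbers with sum 9 and product 20 are 5 and 4, so s^2 - 9s + 20 = (s - 5)(s - 4).
Hence p(s) = (s - 5) (s - 4) (s + 3), with roots -3, 4, 5.
At least one eigenvalue has non-negative real part, so the system is not asymptotically stable.

-3, 4, 5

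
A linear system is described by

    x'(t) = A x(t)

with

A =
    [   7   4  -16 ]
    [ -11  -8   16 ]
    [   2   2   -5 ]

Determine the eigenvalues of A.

det(sI - A) = s^3 - (tr A)s^2 + (M11 + M22 + M33)s - det A, where Mii is the 2×2 principal minor of A obtained by deleting row i and column i.
tr A = 7 + (-8) + (-5) = -6; M11 = (-8)·(-5) - 16·2 = 40 - 32 = 8; M22 = 7·(-5) - (-16)·2 = -35 - (-32) = -3; M33 = 7·(-8) - 4·(-11) = -56 - (-44) = -12; sum of minors = -7.
det A = 7·((-8)·(-5) - 16·2) - 4·((-11)·(-5) - 16·2) + (-16)·((-11)·2 - (-8)·2) = 7·8 - 4·23 + (-16)·(-6) = 60.
So p(s) = det(sI - A) = s^3 + 6s^2 - 7s - 60.
Rational-root test: any integer root divides -60. Testing small divisors, s = 3 works: p(3) = 27 + 54 + (-21) + (-60) = 0, so (s - 3) is a factor.
Dividing, p(s) = (s - 3)(s^2 + 9s + 20).
Factor s^2 + 9s + 20: two numbers with sum -9 and product 20 are -4 and -5, so s^2 + 9s + 20 = (s + 4)(s + 5).
Hence p(s) = (s - 3) (s + 4) (s + 5), with roots -5, -4, 3.
At least one eigenvalue has non-negative real part, so the system is not asymptotically stable.

-5, -4, 3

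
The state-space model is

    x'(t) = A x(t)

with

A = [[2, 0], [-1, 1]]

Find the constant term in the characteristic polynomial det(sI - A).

2

For a 2×2 matrix, det(sI - A) = s^2 - (tr A)s + det A.
tr A = 3, det A = 2.
So p(s) = s^2 - 3s + 2.
The constant term is 2.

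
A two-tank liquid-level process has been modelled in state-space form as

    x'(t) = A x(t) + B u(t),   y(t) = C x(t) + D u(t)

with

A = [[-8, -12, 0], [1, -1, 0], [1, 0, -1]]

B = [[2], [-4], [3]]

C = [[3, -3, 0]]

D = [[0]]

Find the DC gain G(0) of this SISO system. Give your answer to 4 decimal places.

12.0000

G(0) = C(-A)^{-1}B + D = -C A^{-1} B + D.
det A = -20, so A^{-1} = (1/-20)·adj(A) = [[-1/20, 3/5, 0], [-1/20, -2/5, 0], [-1/20, 3/5, -1]]
A^{-1} B = [-5/2, 3/2, -11/2]^T
C A^{-1} B = -12
G(0) = D - C A^{-1} B = 0 - (-12) = 12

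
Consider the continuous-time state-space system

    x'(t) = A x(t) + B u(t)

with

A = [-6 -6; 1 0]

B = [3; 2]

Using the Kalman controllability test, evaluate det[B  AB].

69

AB = [[-30], [3]]
Controllability matrix C = [B  AB] = [[3, -30], [2, 3]]
det(C) = 3·3 - (-30)·2 = 9 - (-60) = 69
Since det(C) ≠ 0, rank(C) = 2 and the system is completely controllable.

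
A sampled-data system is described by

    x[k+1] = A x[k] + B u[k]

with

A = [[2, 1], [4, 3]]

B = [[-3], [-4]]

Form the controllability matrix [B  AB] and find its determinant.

32

AB = [[-10], [-24]]
Controllability matrix C = [B  AB] = [[-3, -10], [-4, -24]]
det(C) = (-3)·(-24) - (-10)·(-4) = 72 - 40 = 32
Since det(C) ≠ 0, rank(C) = 2 and the system is completely controllable.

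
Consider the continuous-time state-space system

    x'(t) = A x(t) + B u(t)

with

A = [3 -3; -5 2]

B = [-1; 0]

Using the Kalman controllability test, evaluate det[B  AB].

-5

AB = [[-3], [5]]
Controllability matrix C = [B  AB] = [[-1, -3], [0, 5]]
det(C) = (-1)·5 - (-3)·0 = -5 - 0 = -5
Since det(C) ≠ 0, rank(C) = 2 and the system is completely controllable.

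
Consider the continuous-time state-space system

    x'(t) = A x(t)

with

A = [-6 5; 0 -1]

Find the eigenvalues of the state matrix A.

det(sI - A) = s^2 - (tr A)s + det A, with tr A = (-6) + (-1) = -7 and det A = (-6)·(-1) - 5·0 = 6 - 0 = 6.
So p(s) = det(sI - A) = s^2 + 7s + 6.
Factor s^2 + 7s + 6: two numbers with sum -7 and product 6 are -1 and -6, so s^2 + 7s + 6 = (s + 1)(s + 6).
Hence p(s) = (s + 1) (s + 6), with roots -6, -1.
All eigenvalues have negative real part, so the system is asymptotically stable.

-6, -1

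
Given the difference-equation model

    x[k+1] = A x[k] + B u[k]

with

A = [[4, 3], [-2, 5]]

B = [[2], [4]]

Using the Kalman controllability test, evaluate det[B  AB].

AB = [[20], [16]]
Controllability matrix C = [B  AB] = [[2, 20], [4, 16]]
det(C) = 2·16 - 20·4 = 32 - 80 = -48
Since det(C) ≠ 0, rank(C) = 2 and the system is completely controllable.

-48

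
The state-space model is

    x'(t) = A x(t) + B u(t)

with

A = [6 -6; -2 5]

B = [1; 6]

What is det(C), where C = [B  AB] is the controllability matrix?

208

AB = [[-30], [28]]
Controllability matrix C = [B  AB] = [[1, -30], [6, 28]]
det(C) = 1·28 - (-30)·6 = 28 - (-180) = 208
Since det(C) ≠ 0, rank(C) = 2 and the system is completely controllable.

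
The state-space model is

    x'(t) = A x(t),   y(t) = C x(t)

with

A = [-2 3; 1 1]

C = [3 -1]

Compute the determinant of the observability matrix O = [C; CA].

17

CA = [[-7, 8]]
Observability matrix O = [C; CA] = [[3, -1], [-7, 8]]
det(O) = 3·8 - (-1)·(-7) = 24 - 7 = 17
Since det(O) ≠ 0, rank(O) = 2 and the system is completely observable.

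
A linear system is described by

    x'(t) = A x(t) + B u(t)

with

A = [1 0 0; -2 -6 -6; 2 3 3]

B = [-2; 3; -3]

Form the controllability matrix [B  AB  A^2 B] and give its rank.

2

AB = [[-2], [4], [-4]]
A^2B = [[-2], [4], [-4]]
Controllability matrix C = [B  AB  A^2B] = [[-2, -2, -2], [3, 4, 4], [-3, -4, -4]]
The rows r1, r2, r3 of C are linearly dependent: r2 + r3 = 0 (check each entry), so rank(C) ≤ 2.
The 2×2 minor from rows 1, 2, columns 1, 2 is (-2)·4 - (-2)·3 = -8 - (-6) = -2 ≠ 0, so rank(C) = 2.
rank(C) = 2 < n = 3, so the pair (A, B) is not completely controllable.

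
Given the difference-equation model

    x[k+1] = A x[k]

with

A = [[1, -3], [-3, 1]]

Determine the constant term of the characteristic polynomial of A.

For a 2×2 matrix, det(zI - A) = z^2 - (tr A)z + det A.
tr A = 2, det A = -8.
So p(z) = z^2 - 2z - 8.
The constant term is -8.

-8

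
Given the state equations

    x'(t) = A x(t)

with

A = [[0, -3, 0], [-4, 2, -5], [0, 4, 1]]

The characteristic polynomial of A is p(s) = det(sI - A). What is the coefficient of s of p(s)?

10

Expand det(sI - A) for the 3×3 matrix.
p(s) = s^3 - 3s^2 + 10s + 12.
(Check: constant term = det(-A) = (-1)^3 det A = 12; coefficient of s^2 = -tr A = -3.)
The coefficient of s is 10.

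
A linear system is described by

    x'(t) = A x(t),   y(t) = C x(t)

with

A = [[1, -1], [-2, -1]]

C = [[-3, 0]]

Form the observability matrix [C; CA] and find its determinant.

CA = [[-3, 3]]
Observability matrix O = [C; CA] = [[-3, 0], [-3, 3]]
det(O) = (-3)·3 - 0·(-3) = -9 - 0 = -9
Since det(O) ≠ 0, rank(O) = 2 and the system is completely observable.

-9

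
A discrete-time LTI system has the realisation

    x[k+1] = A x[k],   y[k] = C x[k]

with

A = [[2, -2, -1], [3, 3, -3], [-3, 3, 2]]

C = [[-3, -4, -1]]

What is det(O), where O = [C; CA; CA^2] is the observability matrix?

5880

CA = [[-15, -9, 13]]
CA^2 = [[-96, 42, 68]]
Observability matrix O = [C; CA; CA^2] = [[-3, -4, -1], [-15, -9, 13], [-96, 42, 68]]
Expanding along the first row, det(O) = (-3)·((-9)·68 - 13·42) - (-4)·((-15)·68 - 13·(-96)) + (-1)·((-15)·42 - (-9)·(-96)) = (-3)·(-1158) - (-4)·228 + (-1)·(-1494) = 5880
Since det(O) ≠ 0, rank(O) = 3 and the system is completely observable.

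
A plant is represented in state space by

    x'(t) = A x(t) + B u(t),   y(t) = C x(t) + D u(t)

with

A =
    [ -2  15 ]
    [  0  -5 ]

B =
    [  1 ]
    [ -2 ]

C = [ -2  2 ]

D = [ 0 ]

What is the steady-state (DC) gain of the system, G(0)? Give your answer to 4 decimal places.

G(0) = C(-A)^{-1}B + D = -C A^{-1} B + D.
det A = 10, so A^{-1} = (1/10)·adj(A) = [[-1/2, -3/2], [0, -1/5]]
A^{-1} B = [5/2, 2/5]^T
C A^{-1} B = -21/5
G(0) = D - C A^{-1} B = 0 - (-21/5) = 21/5 ≈ 4.2000

4.2000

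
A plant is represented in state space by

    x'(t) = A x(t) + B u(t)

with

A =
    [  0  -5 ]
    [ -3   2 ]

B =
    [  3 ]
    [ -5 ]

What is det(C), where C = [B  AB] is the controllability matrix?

68

AB = [[25], [-19]]
Controllability matrix C = [B  AB] = [[3, 25], [-5, -19]]
det(C) = 3·(-19) - 25·(-5) = -57 - (-125) = 68
Since det(C) ≠ 0, rank(C) = 2 and the system is completely controllable.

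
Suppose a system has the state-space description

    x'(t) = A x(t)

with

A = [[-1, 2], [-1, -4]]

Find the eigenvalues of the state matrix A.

-3, -2

det(sI - A) = s^2 - (tr A)s + det A, with tr A = (-1) + (-4) = -5 and det A = (-1)·(-4) - 2·(-1) = 4 - (-2) = 6.
So p(s) = det(sI - A) = s^2 + 5s + 6.
Factor s^2 + 5s + 6: two numbers with sum -5 and product 6 are -2 and -3, so s^2 + 5s + 6 = (s + 2)(s + 3).
Hence p(s) = (s + 2) (s + 3), with roots -3, -2.
All eigenvalues have negative real part, so the system is asymptotically stable.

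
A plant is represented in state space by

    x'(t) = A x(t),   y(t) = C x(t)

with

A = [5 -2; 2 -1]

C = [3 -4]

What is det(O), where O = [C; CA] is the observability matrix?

CA = [[7, -2]]
Observability matrix O = [C; CA] = [[3, -4], [7, -2]]
det(O) = 3·(-2) - (-4)·7 = -6 - (-28) = 22
Since det(O) ≠ 0, rank(O) = 2 and the system is completely observable.

22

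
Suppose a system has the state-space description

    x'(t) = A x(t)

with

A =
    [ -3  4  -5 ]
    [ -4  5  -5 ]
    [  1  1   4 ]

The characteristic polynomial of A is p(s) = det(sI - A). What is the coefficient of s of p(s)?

19

Expand det(sI - A) for the 3×3 matrix.
p(s) = s^3 - 6s^2 + 19s - 14.
(Check: constant term = det(-A) = (-1)^3 det A = -14; coefficient of s^2 = -tr A = -6.)
The coefficient of s is 19.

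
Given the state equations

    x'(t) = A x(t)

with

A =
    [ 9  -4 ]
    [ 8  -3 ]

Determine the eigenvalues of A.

det(sI - A) = s^2 - (tr A)s + det A, with tr A = 9 + (-3) = 6 and det A = 9·(-3) - (-4)·8 = -27 - (-32) = 5.
So p(s) = det(sI - A) = s^2 - 6s + 5.
Factor s^2 - 6s + 5: two numbers with sum 6 and product 5 are 5 and 1, so s^2 - 6s + 5 = (s - 5)(s - 1).
Hence p(s) = (s - 5) (s - 1), with roots 1, 5.
At least one eigenvalue has non-negative real part, so the system is not asymptotically stable.

1, 5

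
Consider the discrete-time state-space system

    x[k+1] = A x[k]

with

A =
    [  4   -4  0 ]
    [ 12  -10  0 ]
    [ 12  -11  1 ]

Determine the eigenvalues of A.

det(zI - A) = z^3 - (tr A)z^2 + (M11 + M22 + M33)z - det A, where Mii is the 2×2 principal minor of A obtained by deleting row i and column i.
tr A = 4 + (-10) + 1 = -5; M11 = (-10)·1 - 0·(-11) = -10 - 0 = -10; M22 = 4·1 - 0·12 = 4 - 0 = 4; M33 = 4·(-10) - (-4)·12 = -40 - (-48) = 8; sum of minors = 2.
det A = 4·((-10)·1 - 0·(-11)) - (-4)·(12·1 - 0·12) + 0·(12·(-11) - (-10)·12) = 4·(-10) - (-4)·12 + 0·(-12) = 8.
So p(z) = det(zI - A) = z^3 + 5z^2 + 2z - 8.
Rational-root test: any integer root divides -8. Testing small divisors, z = 1 works: p(1) = 1 + 5 + 2 + (-8) = 0, so (z - 1) is a factor.
Dividing, p(z) = (z - 1)(z^2 + 6z + 8).
Factor z^2 + 6z + 8: two numbers with sum -6 and product 8 are -2 and -4, so z^2 + 6z + 8 = (z + 2)(z + 4).
Hence p(z) = (z - 1) (z + 2) (z + 4), with roots -4, -2, 1.

-4, -2, 1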